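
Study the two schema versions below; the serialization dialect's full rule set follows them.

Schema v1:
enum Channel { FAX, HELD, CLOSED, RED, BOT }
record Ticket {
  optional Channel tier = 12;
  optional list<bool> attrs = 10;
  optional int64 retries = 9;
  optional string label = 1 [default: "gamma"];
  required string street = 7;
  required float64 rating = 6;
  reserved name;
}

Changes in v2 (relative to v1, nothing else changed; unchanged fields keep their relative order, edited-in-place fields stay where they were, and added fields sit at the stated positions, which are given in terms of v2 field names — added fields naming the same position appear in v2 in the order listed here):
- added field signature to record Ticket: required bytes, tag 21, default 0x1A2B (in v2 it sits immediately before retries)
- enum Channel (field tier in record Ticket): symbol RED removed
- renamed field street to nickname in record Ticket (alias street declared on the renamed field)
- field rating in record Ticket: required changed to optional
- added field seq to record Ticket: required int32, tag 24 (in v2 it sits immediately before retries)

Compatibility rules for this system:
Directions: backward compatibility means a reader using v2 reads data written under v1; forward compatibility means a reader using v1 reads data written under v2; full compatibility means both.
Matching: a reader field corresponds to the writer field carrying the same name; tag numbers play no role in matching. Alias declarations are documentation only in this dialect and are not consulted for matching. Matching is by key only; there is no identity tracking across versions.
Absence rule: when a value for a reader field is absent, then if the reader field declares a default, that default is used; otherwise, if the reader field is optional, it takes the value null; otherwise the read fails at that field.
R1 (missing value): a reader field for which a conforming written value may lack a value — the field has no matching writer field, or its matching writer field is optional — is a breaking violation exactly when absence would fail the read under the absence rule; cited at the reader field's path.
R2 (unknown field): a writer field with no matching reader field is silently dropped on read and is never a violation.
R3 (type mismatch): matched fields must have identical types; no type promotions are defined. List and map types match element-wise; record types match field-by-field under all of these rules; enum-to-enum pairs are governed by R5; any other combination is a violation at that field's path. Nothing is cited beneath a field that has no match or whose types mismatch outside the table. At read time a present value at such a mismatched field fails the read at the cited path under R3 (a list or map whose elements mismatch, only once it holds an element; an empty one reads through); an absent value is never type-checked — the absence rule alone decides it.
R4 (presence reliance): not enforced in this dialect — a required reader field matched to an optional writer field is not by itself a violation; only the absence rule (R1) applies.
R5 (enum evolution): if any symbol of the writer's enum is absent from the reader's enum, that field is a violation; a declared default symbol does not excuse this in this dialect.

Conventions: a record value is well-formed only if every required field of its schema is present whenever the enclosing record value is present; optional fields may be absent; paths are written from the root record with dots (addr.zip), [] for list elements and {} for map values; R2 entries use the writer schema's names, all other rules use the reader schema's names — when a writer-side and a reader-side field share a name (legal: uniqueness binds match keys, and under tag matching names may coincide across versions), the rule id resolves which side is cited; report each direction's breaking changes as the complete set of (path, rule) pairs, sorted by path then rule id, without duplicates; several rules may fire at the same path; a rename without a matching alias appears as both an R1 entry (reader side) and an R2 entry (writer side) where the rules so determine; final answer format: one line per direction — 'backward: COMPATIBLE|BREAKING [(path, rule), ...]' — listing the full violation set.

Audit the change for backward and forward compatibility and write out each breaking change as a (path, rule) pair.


backward: BREAKING [(nickname, R1), (seq, R1), (tier, R5)]; forward: BREAKING [(rating, R1), (street, R1)]

each type pair in Ticket: writer, then reader
backward for Ticket (reader v2, writer v1):
  tier: Channel -> Channel, writer optional; from tier
  attrs: list<bool> -> list<bool>, writer optional; from attrs
  signature: no writer-side match
  seq: no writer-side match
  retries: int64 -> int64, writer optional; from retries
  label: string -> string, writer optional; from label
  nickname: no writer-side match
  rating: float64 -> float64, writer required; from rating
  writer field street has no reader counterpart
  R1 fires at nickname
  R1 fires at seq
  R5 fires at tier
  => backward verdict for Ticket: BREAKING, 3 violation(s)
forward for Ticket (reader v1, writer v2):
  tier: Channel -> Channel, writer optional; from tier
  attrs: list<bool> -> list<bool>, writer optional; from attrs
  retries: int64 -> int64, writer optional; from retries
  label: string -> string, writer optional; from label
  street: no writer-side match
  rating: float64 -> float64, writer optional; from rating
  writer field signature has no reader counterpart
  writer field seq has no reader counterpart
  writer field nickname has no reader counterpart
  R1 fires at rating
  R1 fires at street
  => forward verdict for Ticket: BREAKING, 2 violation(s)


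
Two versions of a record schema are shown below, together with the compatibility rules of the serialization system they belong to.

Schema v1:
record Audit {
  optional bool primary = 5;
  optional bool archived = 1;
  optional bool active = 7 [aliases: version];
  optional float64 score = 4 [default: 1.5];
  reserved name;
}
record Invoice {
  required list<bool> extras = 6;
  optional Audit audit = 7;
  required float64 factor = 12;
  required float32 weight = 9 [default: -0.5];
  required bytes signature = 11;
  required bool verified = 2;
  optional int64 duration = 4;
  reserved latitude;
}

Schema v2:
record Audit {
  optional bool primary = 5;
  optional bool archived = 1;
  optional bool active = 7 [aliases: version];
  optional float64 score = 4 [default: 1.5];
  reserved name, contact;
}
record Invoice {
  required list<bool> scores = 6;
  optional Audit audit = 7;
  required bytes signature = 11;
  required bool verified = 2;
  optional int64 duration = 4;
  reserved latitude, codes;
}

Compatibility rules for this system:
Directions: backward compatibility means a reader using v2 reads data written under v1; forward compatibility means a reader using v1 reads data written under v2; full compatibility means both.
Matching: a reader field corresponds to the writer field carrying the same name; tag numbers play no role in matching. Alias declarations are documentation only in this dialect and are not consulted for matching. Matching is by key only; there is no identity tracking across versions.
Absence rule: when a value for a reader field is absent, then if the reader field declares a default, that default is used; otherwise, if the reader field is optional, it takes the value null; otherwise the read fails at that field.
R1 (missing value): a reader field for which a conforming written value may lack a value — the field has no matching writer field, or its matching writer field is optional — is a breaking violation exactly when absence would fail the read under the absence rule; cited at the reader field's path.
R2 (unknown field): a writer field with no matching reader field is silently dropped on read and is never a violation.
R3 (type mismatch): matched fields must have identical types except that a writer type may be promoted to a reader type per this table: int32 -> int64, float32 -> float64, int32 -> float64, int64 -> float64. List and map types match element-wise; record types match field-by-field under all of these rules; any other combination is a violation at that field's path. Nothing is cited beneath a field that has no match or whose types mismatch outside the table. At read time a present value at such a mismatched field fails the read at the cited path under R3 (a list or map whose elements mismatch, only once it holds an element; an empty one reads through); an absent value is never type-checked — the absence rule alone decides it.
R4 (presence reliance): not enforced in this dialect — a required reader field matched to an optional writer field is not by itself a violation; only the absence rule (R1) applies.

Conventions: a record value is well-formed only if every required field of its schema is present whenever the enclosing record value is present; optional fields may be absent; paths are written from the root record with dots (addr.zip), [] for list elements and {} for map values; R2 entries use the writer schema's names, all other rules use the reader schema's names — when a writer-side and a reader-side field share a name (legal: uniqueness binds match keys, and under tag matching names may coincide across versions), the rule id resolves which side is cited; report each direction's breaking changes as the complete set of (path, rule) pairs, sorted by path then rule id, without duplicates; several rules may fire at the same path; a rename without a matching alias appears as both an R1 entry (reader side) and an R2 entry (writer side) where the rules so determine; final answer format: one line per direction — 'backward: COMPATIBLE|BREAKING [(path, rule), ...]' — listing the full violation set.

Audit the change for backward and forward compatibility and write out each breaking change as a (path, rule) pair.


backward: BREAKING [(scores, R1)]; forward: BREAKING [(extras, R1), (factor, R1)]

in Invoice below, arrows point writer -> reader
backward analysis of Invoice with v2 as reader and v1 as writer:
  scores: no writer-side match
  audit: paired with writer audit (Audit -> Audit; writer optional)
  signature: paired with writer signature (bytes -> bytes; writer required)
  verified: paired with writer verified (bool -> bool; writer required)
  duration: paired with writer duration (int64 -> int64; writer optional)
  writer field extras has no reader counterpart
  writer field factor has no reader counterpart
  writer field weight has no reader counterpart
  audit.primary: paired with writer audit.primary (bool -> bool; writer optional)
  audit.archived: paired with writer audit.archived (bool -> bool; writer optional)
  audit.active: paired with writer audit.active (bool -> bool; writer optional)
  audit.score: paired with writer audit.score (float64 -> float64; writer optional)
  breaking: (scores, R1)
  backward on Invoice therefore BREAKING (1)
forward analysis of Invoice with v1 as reader and v2 as writer:
  extras: no writer-side match
  audit: paired with writer audit (Audit -> Audit; writer optional)
  factor: no writer-side match
  weight: no writer-side match
  signature: paired with writer signature (bytes -> bytes; writer required)
  verified: paired with writer verified (bool -> bool; writer required)
  duration: paired with writer duration (int64 -> int64; writer optional)
  writer field scores has no reader counterpart
  audit.primary: paired with writer audit.primary (bool -> bool; writer optional)
  audit.archived: paired with writer audit.archived (bool -> bool; writer optional)
  audit.active: paired with writer audit.active (bool -> bool; writer optional)
  audit.score: paired with writer audit.score (float64 -> float64; writer optional)
  breaking: (extras, R1)
  breaking: (factor, R1)
  forward on Invoice therefore BREAKING (2)


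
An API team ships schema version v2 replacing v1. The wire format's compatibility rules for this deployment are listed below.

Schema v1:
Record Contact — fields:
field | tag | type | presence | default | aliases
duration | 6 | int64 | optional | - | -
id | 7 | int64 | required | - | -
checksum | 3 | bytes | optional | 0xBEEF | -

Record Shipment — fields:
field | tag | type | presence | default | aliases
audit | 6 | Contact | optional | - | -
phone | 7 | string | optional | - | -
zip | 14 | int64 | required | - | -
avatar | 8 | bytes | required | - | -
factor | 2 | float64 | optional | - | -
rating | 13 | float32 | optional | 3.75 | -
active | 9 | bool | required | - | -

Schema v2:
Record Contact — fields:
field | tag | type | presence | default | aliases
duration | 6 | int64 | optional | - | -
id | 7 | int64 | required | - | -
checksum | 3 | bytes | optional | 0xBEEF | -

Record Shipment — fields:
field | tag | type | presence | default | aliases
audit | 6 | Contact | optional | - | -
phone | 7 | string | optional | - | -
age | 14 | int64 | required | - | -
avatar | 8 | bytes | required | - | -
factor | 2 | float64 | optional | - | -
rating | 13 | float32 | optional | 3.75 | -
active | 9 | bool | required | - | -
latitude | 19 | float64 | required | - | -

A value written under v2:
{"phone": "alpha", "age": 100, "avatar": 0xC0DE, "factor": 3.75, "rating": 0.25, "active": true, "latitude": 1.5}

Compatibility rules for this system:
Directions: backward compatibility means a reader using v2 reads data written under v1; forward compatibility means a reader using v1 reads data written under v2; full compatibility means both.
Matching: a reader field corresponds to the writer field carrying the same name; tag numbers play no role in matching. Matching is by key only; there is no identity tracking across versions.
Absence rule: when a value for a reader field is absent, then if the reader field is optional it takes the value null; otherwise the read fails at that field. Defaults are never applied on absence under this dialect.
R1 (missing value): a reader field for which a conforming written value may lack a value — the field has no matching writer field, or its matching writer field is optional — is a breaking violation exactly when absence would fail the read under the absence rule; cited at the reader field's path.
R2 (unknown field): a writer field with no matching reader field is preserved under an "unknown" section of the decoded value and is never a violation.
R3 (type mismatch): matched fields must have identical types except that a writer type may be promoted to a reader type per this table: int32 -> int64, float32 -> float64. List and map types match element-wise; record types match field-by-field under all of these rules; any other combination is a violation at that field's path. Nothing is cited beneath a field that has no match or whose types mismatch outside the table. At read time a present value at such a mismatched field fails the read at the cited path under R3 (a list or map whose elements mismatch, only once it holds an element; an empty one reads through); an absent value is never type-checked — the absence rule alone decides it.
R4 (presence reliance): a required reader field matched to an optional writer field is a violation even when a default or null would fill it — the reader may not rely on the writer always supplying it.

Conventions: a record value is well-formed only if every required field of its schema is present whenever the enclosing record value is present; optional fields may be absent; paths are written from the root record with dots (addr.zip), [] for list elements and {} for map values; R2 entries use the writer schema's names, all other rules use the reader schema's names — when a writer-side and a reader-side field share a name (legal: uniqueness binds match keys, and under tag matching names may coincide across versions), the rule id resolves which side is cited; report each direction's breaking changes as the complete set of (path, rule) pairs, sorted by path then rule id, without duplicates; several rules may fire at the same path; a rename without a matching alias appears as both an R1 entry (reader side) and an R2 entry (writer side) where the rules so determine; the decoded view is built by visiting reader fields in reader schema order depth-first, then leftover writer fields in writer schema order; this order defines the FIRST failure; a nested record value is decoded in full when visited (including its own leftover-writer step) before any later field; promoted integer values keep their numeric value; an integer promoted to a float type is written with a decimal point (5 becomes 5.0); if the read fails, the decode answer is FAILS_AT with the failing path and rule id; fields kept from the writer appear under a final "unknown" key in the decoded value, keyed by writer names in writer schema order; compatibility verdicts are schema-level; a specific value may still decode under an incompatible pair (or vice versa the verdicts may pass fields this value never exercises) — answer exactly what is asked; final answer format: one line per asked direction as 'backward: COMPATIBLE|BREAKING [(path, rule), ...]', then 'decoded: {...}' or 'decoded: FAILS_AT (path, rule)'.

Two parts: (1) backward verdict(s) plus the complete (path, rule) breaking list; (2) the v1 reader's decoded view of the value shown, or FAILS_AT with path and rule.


backward: BREAKING [(age, R1), (latitude, R1)]; decoded: FAILS_AT (zip, R1)

the writer's type comes first in each Shipment pair
backward pass over Shipment, reader schema v2, writer schema v1:
  Contact -> Contact, writer optional: audit aligns to audit
  string -> string, writer optional: phone aligns to phone
  age: no writer-side match
  bytes -> bytes, writer required: avatar aligns to avatar
  float64 -> float64, writer optional: factor aligns to factor
  float32 -> float32, writer optional: rating aligns to rating
  bool -> bool, writer required: active aligns to active
  latitude: no writer-side match
  writer field zip has no reader counterpart
  int64 -> int64, writer optional: audit.duration aligns to audit.duration
  int64 -> int64, writer required: audit.id aligns to audit.id
  bytes -> bytes, writer optional: audit.checksum aligns to audit.checksum
  rule R1 violated at age
  rule R1 violated at latitude
  backward on Shipment therefore BREAKING (2)
decode walk for Shipment under reader schema v1:
  audit := null (not supplied -> null)
  phone := "alpha"
  read fails at zip under R1 (no fill)
  => FAILS_AT (zip, R1)


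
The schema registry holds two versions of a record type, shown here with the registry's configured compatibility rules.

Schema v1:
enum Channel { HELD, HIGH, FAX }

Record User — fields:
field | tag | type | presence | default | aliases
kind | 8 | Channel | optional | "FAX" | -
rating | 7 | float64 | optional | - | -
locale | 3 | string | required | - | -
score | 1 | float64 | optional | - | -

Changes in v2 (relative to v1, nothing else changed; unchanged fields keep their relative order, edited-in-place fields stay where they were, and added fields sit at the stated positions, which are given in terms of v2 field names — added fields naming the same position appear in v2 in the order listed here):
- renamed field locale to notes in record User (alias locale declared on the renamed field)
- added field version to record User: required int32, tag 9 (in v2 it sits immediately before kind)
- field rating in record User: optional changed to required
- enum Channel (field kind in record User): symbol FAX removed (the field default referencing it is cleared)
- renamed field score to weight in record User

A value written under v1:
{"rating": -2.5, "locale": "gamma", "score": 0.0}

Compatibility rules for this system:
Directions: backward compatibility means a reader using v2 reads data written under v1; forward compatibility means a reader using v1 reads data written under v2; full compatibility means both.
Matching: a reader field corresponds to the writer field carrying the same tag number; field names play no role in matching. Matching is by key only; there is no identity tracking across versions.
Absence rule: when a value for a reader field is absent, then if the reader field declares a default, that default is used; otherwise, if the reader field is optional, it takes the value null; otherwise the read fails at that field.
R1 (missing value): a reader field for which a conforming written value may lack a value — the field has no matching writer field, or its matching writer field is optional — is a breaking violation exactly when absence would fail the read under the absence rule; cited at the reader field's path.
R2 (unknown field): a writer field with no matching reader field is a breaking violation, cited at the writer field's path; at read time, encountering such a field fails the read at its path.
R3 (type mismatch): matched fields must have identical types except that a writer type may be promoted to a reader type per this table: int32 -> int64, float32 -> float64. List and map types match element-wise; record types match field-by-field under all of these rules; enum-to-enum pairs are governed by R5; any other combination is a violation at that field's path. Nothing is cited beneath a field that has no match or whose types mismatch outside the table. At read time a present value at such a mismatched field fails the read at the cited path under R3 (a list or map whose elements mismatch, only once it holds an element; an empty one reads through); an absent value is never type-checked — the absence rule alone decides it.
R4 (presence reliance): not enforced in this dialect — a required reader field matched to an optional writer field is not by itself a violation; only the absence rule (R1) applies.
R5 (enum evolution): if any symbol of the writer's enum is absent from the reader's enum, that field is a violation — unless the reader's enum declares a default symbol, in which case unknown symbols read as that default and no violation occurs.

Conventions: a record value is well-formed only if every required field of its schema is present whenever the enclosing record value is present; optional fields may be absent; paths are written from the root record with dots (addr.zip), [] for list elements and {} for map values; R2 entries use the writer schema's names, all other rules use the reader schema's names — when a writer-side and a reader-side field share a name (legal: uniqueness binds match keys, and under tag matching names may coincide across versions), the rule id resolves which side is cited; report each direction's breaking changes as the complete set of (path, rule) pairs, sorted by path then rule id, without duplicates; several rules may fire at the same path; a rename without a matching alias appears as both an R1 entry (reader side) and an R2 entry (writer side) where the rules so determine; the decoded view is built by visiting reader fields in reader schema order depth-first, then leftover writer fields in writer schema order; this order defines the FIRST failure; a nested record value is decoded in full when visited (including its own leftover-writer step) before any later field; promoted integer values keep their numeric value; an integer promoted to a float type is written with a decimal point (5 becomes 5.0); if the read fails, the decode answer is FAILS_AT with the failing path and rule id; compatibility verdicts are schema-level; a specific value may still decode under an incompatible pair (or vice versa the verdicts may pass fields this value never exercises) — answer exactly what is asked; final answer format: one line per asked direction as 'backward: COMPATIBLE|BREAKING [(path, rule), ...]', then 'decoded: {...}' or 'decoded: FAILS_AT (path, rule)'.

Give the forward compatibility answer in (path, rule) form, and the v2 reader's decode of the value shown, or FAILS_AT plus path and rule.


arrows below run writer -> reader for User
checking forward for User: reader v1 against writer v2:
  kind: paired with writer kind (Channel -> Channel; writer optional)
  rating: paired with writer rating (float64 -> float64; writer required)
  locale: paired with writer notes (string -> string; writer required)
  score: paired with writer weight (float64 -> float64; writer optional)
  writer version: unknown to reader
  rule R2 violated at version
  forward on User therefore BREAKING (1)
decode (reader v2):
  read fails at version under R1 (no fill)
  => FAILS_AT (version, R1)
checking off the User differences that do not matter here:
  renamed field locale to notes in record User (alias locale declared on the renamed field) -> triggers nothing under User's printed rules — same verdict
  field rating in record User: optional changed to required -> its effect on User is confined to the backward direction, not asked
  enum Channel (field kind in record User): symbol FAX removed (the field default referencing it is cleared) -> its effect on User is confined to the backward direction, not asked
  renamed field score to weight in record User -> triggers nothing under User's printed rules — same verdict

forward: BREAKING [(version, R2)]; decoded: FAILS_AT (version, R1)


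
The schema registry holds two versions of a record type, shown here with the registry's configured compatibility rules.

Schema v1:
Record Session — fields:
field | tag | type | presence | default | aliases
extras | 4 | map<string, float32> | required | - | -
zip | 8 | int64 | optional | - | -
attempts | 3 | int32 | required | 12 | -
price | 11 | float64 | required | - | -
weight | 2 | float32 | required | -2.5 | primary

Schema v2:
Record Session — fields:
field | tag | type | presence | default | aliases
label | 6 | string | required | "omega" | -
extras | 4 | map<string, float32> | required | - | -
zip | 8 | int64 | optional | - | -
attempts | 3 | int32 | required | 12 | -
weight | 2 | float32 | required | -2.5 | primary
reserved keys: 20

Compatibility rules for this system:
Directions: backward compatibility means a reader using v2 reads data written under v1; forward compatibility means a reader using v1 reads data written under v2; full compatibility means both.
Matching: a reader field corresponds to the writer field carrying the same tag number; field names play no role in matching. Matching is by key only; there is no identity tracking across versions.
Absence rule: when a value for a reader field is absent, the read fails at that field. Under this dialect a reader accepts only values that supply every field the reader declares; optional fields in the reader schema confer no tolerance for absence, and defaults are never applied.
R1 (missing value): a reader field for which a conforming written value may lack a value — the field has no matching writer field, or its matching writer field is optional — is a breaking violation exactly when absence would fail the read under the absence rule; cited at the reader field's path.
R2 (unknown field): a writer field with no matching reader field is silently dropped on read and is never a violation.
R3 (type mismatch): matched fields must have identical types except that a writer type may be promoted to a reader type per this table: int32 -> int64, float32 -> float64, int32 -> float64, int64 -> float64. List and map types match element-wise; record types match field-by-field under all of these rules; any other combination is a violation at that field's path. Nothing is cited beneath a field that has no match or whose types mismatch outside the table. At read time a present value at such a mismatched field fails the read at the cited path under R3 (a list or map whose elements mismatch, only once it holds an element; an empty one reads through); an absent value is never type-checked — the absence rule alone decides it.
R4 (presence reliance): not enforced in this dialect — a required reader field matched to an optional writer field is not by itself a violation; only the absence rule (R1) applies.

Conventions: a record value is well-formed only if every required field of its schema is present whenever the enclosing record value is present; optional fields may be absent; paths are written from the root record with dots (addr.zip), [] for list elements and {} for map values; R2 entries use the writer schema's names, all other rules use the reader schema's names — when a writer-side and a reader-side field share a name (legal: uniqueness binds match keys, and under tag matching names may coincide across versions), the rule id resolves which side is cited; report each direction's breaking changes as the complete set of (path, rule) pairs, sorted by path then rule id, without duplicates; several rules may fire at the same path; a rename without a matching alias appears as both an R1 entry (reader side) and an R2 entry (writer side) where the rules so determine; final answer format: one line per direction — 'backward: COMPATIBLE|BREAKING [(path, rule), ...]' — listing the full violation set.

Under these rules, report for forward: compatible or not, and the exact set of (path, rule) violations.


the writer's type comes first in each Session pair
forward analysis of Session with v1 as reader and v2 as writer:
  map<string, float32> -> map<string, float32>, writer required: extras aligns to extras
  int64 -> int64, writer optional: zip aligns to zip
  int32 -> int32, writer required: attempts aligns to attempts
  price: no writer match
  float32 -> float32, writer required: weight aligns to weight
  writer field label has no reader counterpart
  violation R1 at price
  violation R1 at zip
  => forward: BREAKING (2)
the rest of the Session diff is inert for this question:
  added field label to record Session: required string, tag 6, default "omega" (in v2 it sits immediately before extras) -> fires only in the backward direction of Session, which is not asked here

forward: BREAKING [(price, R1), (zip, R1)]


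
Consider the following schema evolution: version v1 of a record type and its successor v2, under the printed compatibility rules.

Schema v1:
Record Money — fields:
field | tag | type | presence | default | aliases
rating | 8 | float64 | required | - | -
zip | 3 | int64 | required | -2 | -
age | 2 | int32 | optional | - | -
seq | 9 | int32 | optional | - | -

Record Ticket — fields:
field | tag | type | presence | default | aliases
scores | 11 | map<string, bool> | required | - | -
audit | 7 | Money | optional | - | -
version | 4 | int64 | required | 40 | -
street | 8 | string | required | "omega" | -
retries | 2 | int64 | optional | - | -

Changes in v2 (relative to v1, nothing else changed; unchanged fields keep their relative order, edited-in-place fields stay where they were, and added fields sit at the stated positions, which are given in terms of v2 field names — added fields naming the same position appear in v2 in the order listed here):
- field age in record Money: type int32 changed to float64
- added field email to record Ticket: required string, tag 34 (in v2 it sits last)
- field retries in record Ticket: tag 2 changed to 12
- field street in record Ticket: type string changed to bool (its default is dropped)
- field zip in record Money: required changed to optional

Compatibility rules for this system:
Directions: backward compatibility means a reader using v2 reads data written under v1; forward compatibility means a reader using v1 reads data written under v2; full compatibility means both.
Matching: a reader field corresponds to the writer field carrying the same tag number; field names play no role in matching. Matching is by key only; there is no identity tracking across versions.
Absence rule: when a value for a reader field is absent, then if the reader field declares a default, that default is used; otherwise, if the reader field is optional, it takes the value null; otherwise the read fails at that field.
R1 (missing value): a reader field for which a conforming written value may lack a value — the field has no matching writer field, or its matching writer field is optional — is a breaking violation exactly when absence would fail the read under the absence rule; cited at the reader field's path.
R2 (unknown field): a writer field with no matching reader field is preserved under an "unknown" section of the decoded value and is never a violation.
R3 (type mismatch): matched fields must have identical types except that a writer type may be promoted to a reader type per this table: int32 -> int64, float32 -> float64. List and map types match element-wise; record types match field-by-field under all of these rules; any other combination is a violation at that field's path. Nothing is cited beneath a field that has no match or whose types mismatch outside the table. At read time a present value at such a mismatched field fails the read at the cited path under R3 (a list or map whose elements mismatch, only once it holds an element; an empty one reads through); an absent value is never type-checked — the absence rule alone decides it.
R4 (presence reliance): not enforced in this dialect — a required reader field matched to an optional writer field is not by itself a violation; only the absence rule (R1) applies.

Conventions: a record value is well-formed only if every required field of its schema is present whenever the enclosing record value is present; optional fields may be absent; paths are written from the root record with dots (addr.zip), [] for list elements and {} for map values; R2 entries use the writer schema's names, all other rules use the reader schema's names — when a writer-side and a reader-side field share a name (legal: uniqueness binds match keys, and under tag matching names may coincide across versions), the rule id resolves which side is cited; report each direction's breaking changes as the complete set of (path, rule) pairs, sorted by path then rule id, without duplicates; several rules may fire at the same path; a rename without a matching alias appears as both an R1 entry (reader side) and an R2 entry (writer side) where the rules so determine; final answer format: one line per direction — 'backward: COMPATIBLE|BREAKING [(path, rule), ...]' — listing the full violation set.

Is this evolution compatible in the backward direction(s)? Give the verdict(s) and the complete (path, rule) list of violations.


backward: BREAKING [(audit.age, R3), (email, R1), (street, R3)]

arrows below run writer -> reader for Ticket
backward on Ticket — v2 reading data written by v1:
  scores <- scores (map<string, bool> -> map<string, bool>, writer required)
  audit <- audit (Money -> Money, writer optional)
  version <- version (int64 -> int64, writer required)
  street <- street (string -> bool, writer required)
  retries has no writer counterpart
  email has no writer counterpart
  writer field retries has no reader counterpart
  audit.rating <- audit.rating (float64 -> float64, writer required)
  audit.zip <- audit.zip (int64 -> int64, writer required)
  audit.age <- audit.age (int32 -> float64, writer optional)
  audit.seq <- audit.seq (int32 -> int32, writer optional)
  breaking: (audit.age, R3)
  breaking: (email, R1)
  breaking: (street, R3)
  => backward: BREAKING (3)
the rest of the Ticket diff is inert for this question:
  field retries in record Ticket: tag 2 changed to 12 -> triggers nothing under Ticket's printed rules — same verdict
  field zip in record Money: required changed to optional -> triggers nothing under Ticket's printed rules — same verdict


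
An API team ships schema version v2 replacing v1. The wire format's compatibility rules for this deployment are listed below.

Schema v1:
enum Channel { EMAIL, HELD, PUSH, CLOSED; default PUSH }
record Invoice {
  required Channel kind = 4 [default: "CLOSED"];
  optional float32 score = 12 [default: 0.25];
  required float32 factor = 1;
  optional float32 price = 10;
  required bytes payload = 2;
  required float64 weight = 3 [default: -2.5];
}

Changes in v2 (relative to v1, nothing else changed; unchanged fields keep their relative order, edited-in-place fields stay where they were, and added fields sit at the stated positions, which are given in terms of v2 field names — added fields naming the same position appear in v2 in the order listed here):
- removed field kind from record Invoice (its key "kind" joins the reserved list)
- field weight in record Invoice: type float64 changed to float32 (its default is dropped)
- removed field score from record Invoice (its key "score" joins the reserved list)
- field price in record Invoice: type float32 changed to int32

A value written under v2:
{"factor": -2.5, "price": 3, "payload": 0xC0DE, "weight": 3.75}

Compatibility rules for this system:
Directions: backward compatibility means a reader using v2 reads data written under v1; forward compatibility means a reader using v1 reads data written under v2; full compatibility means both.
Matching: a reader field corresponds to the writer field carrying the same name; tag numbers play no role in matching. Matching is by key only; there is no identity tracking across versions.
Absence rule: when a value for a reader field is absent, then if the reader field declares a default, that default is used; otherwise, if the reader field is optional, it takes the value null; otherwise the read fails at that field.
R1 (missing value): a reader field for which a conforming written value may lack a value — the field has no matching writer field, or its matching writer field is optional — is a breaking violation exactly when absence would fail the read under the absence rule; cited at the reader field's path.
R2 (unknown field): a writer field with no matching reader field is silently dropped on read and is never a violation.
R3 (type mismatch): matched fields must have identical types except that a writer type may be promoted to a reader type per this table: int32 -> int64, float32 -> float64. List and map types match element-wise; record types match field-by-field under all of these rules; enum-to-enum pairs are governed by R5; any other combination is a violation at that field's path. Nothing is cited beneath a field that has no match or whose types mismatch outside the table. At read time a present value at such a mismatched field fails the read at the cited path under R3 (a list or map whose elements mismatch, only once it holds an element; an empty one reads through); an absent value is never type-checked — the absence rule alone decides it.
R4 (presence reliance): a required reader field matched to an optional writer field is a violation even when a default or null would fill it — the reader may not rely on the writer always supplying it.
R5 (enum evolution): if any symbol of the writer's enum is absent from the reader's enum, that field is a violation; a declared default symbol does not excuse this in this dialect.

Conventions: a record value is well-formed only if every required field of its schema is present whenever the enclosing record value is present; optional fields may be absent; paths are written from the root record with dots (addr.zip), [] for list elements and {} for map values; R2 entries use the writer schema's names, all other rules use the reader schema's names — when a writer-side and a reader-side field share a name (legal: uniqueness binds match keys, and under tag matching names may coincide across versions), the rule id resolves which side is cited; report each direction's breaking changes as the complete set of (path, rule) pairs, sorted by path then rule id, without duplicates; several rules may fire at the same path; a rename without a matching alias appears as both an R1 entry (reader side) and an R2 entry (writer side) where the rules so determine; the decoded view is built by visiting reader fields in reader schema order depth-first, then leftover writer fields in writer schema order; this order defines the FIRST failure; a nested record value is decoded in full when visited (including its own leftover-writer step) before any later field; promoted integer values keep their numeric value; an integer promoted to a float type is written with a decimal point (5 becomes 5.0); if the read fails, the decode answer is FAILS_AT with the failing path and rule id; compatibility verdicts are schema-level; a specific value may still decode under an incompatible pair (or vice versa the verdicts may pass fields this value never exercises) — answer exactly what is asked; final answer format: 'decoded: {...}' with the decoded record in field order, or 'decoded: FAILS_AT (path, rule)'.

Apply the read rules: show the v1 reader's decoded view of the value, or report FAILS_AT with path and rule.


each type pair in Invoice: writer, then reader
decoding the Invoice value with the v1 reader:
  kind := "CLOSED" (missing; default applied)
  score := 0.25 (missing; default applied)
  factor := -2.5
  read fails at price under R3
  => FAILS_AT (price, R3)
checking off the Invoice differences that do not matter here:
  removed field kind from record Invoice (its key "kind" joins the reserved list) -> inert under this dialect — no rule fires on Invoice and the result does not move
  field weight in record Invoice: type float64 changed to float32 (its default is dropped) -> shifts the Invoice verdicts, not this decode
  removed field score from record Invoice (its key "score" joins the reserved list) -> inert under this dialect — no rule fires on Invoice and the result does not move

decoded: FAILS_AT (price, R3)
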